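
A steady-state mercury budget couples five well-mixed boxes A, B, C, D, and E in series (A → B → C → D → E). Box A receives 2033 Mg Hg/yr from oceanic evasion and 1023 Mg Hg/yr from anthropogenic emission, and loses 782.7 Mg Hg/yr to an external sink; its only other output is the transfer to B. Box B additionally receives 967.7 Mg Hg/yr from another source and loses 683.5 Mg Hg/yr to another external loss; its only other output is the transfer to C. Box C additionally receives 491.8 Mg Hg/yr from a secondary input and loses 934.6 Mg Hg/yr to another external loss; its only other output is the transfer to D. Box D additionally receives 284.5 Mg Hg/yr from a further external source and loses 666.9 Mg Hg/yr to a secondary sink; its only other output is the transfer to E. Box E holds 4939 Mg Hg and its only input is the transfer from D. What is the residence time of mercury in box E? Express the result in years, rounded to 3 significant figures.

Box A: F(A→B) = (2033 + 1023) − 782.7 = 2273.3 Mg Hg/yr.
Box B: F(B→C) = (2273.3 + 967.7) − 683.5 = 2557.5 Mg Hg/yr.
Box C: F(C→D) = (2557.5 + 491.8) − 934.6 = 2114.7 Mg Hg/yr.
Box D: F(D→E) = (2114.7 + 284.5) − 666.9 = 1732.3 Mg Hg/yr.
Box E throughput = its input = 1732.3 Mg Hg/yr; τ = 4939 / 1732.3 = 2.851 yr.

2.85 yr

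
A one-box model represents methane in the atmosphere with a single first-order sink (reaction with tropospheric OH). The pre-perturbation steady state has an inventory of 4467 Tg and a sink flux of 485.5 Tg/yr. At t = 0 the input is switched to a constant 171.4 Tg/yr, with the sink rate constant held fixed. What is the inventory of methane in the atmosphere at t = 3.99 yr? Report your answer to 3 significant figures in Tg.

τ = M₀/F₀ = 4467/485.5 = 9.201 yr; rate constant k = 1/τ.
New steady state M_∞ = F₁/k = F₁·τ = 171.4 × 9.201 = 1577.0 Tg.
M(t) = M_∞ + (M₀ − M_∞)·e^(−t/τ); t/τ = 3.99/9.201 = 0.4337, so e^(−t/τ) = 0.6481.
M(t) = 1577.0 + 2890 × 0.6481 = 3450.1 Tg.

3450 Tg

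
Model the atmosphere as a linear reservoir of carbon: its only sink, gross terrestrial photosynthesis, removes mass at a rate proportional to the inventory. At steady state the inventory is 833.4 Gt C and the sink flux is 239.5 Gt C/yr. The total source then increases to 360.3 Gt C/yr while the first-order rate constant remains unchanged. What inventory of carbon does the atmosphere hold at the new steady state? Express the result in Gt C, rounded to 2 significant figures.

1300 Gt C

Rate constant k = F/M = 239.5 / 833.4 = 0.2874 yr⁻¹.
At the new steady state, source = k·M_new ⇒ M_new = 360.3 / 0.2874 = 1254 Gt C.
(Equivalently M_new = M × F_new/F_old = 833.4 × 360.3/239.5.)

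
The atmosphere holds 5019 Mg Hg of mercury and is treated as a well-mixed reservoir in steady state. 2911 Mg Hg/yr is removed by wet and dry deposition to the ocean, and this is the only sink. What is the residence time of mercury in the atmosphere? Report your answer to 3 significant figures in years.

τ = M / F = 5019 / 2911 = 1.724 yr.

1.72 yr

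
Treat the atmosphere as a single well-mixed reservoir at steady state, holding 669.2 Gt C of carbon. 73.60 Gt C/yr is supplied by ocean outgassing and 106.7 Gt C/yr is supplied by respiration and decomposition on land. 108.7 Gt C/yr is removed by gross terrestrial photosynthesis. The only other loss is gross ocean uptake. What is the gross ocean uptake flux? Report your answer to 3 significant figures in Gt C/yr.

At steady state ΣF_in = ΣF_out.
ΣF_in = 73.60 + 106.7 = 180.30 Gt C/yr.
Gross ocean uptake flux = ΣF_in − (108.7) = 180.30 − 108.7 = 71.60 Gt C/yr.

71.6 Gt C/yr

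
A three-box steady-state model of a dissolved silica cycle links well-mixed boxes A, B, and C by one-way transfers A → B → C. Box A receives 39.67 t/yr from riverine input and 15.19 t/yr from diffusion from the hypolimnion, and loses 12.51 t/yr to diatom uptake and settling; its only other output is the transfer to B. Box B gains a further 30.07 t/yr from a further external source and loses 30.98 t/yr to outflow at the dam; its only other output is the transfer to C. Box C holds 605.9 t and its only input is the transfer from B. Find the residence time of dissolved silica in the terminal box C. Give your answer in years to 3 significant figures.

14.6 yr

Box A: F(A→B) = (39.67 + 15.19) − 12.51 = 42.350 t/yr.
Box B: F(B→C) = (42.350 + 30.07) − 30.98 = 41.440 t/yr.
Box C throughput = its input = 41.440 t/yr; τ = 605.9 / 41.440 = 14.62 yr.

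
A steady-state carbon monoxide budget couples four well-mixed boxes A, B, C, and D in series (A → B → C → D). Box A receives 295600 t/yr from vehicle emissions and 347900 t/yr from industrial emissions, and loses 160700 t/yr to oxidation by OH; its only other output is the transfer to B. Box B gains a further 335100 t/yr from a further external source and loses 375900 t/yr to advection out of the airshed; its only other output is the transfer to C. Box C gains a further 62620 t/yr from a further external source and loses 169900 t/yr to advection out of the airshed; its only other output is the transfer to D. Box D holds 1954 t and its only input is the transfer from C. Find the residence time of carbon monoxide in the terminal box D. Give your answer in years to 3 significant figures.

0.00584 yr

Box A: F(A→B) = (295600 + 347900) − 160700 = 482800 t/yr.
Box B: F(B→C) = (482800 + 335100) − 375900 = 442000 t/yr.
Box C: F(C→D) = (442000 + 62620) − 169900 = 334720 t/yr.
Box D throughput = its input = 334720 t/yr; τ = 1954 / 334720 = 0.005838 yr.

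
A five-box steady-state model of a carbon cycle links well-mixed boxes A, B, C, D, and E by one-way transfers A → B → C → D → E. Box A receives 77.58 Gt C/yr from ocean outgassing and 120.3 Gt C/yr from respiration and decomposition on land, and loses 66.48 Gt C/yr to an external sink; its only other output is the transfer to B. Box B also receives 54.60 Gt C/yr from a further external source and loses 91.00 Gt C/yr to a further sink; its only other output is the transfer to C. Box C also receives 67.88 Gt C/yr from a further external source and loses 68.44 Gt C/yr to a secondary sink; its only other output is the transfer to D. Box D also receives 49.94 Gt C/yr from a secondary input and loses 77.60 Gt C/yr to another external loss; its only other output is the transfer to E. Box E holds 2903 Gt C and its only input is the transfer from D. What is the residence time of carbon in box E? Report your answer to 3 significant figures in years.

43.5 yr

Box A: F(A→B) = (77.58 + 120.3) − 66.48 = 131.40 Gt C/yr.
Box B: F(B→C) = (131.40 + 54.60) − 91.00 = 95.000 Gt C/yr.
Box C: F(C→D) = (95.000 + 67.88) − 68.44 = 94.440 Gt C/yr.
Box D: F(D→E) = (94.440 + 49.94) − 77.60 = 66.780 Gt C/yr.
Box E throughput = its input = 66.780 Gt C/yr; τ = 2903 / 66.780 = 43.47 yr.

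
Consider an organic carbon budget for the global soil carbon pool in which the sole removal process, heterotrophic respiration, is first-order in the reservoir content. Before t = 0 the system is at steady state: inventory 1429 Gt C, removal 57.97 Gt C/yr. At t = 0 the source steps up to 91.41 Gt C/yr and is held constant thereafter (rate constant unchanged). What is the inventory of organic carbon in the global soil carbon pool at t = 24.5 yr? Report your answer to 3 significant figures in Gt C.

Residence time τ = M₀/F₀ = 24.65 yr. The eventual steady state is M_∞ = M₀·(F₁/F₀) = 1429 × 91.41/57.97 = 2253.3 Gt C.
The anomaly ΔM(t) = M(t) − M_∞ decays as ΔM₀·e^(−t/τ) with ΔM₀ = 1429 − 2253.3 = −824.3 Gt C.
At t = 24.5 yr, e^(−t/τ) = e^(−0.9939) = 0.3701, so ΔM = −305.1 Gt C and M = 2253.3 − 305.1 = 1948.2 Gt C.

1950 Gt C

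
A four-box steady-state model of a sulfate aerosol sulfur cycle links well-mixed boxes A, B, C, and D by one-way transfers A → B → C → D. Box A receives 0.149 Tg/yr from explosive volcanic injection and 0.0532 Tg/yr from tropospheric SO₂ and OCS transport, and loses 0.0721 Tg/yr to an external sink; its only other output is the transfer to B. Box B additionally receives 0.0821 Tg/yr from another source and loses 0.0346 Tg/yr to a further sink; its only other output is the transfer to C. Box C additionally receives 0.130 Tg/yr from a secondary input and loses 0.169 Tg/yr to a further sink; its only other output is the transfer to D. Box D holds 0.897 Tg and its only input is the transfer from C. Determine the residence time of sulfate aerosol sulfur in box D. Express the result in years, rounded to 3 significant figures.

Box A: F(A→B) = (0.149 + 0.0532) − 0.0721 = 0.13010 Tg/yr.
Box B: F(B→C) = (0.13010 + 0.0821) − 0.0346 = 0.17760 Tg/yr.
Box C: F(C→D) = (0.17760 + 0.130) − 0.169 = 0.13860 Tg/yr.
Box D throughput = its input = 0.13860 Tg/yr; τ = 0.897 / 0.13860 = 6.472 yr.

6.47 yr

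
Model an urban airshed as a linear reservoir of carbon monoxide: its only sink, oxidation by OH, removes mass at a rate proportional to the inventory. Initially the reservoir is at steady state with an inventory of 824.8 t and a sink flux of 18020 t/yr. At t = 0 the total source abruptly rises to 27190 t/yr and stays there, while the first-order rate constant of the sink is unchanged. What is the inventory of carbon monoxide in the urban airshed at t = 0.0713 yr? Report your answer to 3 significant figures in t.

1160 t

Residence time τ = M₀/F₀ = 0.04577 yr. The eventual steady state is M_∞ = M₀·(F₁/F₀) = 824.8 × 27190/18020 = 1244.5 t.
The anomaly ΔM(t) = M(t) − M_∞ decays as ΔM₀·e^(−t/τ) with ΔM₀ = 824.8 − 1244.5 = −419.7 t.
At t = 0.0713 yr, e^(−t/τ) = e^(−1.558) = 0.2106, so ΔM = −88.40 t and M = 1244.5 − 88.40 = 1156.1 t.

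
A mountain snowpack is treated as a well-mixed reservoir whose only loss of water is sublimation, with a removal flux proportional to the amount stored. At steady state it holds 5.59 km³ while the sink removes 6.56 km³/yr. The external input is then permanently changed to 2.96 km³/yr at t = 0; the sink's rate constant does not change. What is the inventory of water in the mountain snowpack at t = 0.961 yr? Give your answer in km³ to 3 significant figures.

Residence time τ = M₀/F₀ = 0.8521 yr. The eventual steady state is M_∞ = M₀·(F₁/F₀) = 5.59 × 2.96/6.56 = 2.5223 km³.
The anomaly ΔM(t) = M(t) − M_∞ decays as ΔM₀·e^(−t/τ) with ΔM₀ = 5.59 − 2.5223 = 3.068 km³.
At t = 0.961 yr, e^(−t/τ) = e^(−1.128) = 0.3238, so ΔM = 0.9932 km³ and M = 2.5223 + 0.9932 = 3.5155 km³.

3.52 km³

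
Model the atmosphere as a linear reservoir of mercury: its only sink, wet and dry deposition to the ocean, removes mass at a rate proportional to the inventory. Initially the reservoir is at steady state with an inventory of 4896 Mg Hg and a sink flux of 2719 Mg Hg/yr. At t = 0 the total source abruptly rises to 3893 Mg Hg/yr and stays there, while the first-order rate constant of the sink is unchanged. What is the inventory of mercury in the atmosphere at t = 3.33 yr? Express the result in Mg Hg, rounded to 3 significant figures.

Residence time τ = M₀/F₀ = 1.801 yr. The eventual steady state is M_∞ = M₀·(F₁/F₀) = 4896 × 3893/2719 = 7010.0 Mg Hg.
The anomaly ΔM(t) = M(t) − M_∞ decays as ΔM₀·e^(−t/τ) with ΔM₀ = 4896 − 7010.0 = −2114 Mg Hg.
At t = 3.33 yr, e^(−t/τ) = e^(−1.849) = 0.1573, so ΔM = −332.6 Mg Hg and M = 7010.0 − 332.6 = 6677.4 Mg Hg.

6680 Mg Hg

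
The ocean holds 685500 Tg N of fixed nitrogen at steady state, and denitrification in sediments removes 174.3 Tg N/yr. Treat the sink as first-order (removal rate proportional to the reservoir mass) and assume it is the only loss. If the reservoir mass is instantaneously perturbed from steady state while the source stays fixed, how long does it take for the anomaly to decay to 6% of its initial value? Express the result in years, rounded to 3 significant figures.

For a linear reservoir the anomaly decays as exp(−t/τ) with τ = M/F = 685500/174.3 = 3933 yr.
exp(−t/τ) = 0.06 ⇒ t = −τ ln(0.06) = 3933 × 2.813 = 11060 yr.

11100 yr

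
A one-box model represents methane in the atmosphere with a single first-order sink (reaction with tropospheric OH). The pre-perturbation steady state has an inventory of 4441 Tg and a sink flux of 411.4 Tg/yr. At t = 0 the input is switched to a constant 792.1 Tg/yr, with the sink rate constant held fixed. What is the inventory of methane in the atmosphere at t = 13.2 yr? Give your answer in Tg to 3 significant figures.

τ = M₀/F₀ = 4441/411.4 = 10.79 yr; rate constant k = 1/τ.
New steady state M_∞ = F₁/k = F₁·τ = 792.1 × 10.79 = 8550.6 Tg.
M(t) = M_∞ + (M₀ − M_∞)·e^(−t/τ); t/τ = 13.2/10.79 = 1.223, so e^(−t/τ) = 0.2944.
M(t) = 8550.6 − 4110 × 0.2944 = 7340.7 Tg.

7340 Tg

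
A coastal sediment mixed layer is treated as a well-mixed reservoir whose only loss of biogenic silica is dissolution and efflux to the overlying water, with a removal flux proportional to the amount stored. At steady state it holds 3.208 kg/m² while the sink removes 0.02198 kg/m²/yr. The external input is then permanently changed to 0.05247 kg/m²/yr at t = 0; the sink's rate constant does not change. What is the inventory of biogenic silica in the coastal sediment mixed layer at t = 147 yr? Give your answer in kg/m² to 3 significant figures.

6.03 kg/m²

τ = M₀/F₀ = 3.208/0.02198 = 146.0 yr; rate constant k = 1/τ.
New steady state M_∞ = F₁/k = F₁·τ = 0.05247 × 146.0 = 7.6580 kg/m².
M(t) = M_∞ + (M₀ − M_∞)·e^(−t/τ); t/τ = 147/146.0 = 1.007, so e^(−t/τ) = 0.3652.
M(t) = 7.6580 − 4.450 × 0.3652 = 6.0327 kg/m².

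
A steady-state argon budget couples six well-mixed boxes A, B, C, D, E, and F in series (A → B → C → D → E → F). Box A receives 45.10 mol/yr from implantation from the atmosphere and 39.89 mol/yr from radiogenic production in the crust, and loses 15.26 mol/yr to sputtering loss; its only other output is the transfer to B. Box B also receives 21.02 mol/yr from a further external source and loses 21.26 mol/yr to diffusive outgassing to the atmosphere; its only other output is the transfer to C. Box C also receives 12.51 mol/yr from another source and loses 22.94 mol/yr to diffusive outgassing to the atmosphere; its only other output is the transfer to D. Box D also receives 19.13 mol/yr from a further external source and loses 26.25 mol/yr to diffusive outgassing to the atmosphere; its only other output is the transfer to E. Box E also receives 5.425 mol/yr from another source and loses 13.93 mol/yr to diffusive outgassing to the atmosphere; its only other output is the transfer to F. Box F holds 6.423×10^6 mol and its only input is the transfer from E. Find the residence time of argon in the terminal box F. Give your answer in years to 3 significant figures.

Box A: F(A→B) = (45.10 + 39.89) − 15.26 = 69.730 mol/yr.
Box B: F(B→C) = (69.730 + 21.02) − 21.26 = 69.490 mol/yr.
Box C: F(C→D) = (69.490 + 12.51) − 22.94 = 59.060 mol/yr.
Box D: F(D→E) = (59.060 + 19.13) − 26.25 = 51.940 mol/yr.
Box E: F(E→F) = (51.940 + 5.425) − 13.93 = 43.435 mol/yr.
Box F throughput = its input = 43.435 mol/yr; τ = 6.423×10^6 / 43.435 = 147900 yr.

148000 yr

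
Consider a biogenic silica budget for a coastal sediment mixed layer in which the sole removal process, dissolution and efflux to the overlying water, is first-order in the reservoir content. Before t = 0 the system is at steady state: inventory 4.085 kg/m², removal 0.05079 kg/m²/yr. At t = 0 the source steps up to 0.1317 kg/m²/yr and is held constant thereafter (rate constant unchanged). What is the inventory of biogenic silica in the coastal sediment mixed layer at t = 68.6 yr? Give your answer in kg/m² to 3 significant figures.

7.82 kg/m²

τ = M₀/F₀ = 4.085/0.05079 = 80.43 yr; rate constant k = 1/τ.
New steady state M_∞ = F₁/k = F₁·τ = 0.1317 × 80.43 = 10.593 kg/m².
M(t) = M_∞ + (M₀ − M_∞)·e^(−t/τ); t/τ = 68.6/80.43 = 0.8529, so e^(−t/τ) = 0.4262.
M(t) = 10.593 − 6.508 × 0.4262 = 7.8192 kg/m².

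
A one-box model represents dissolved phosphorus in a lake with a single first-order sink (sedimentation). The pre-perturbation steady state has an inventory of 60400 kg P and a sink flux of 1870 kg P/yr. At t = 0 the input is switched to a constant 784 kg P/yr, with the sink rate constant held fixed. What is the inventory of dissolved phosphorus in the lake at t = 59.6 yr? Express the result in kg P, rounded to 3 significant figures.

Residence time τ = M₀/F₀ = 32.30 yr. The eventual steady state is M_∞ = M₀·(F₁/F₀) = 60400 × 784/1870 = 25323 kg P.
The anomaly ΔM(t) = M(t) − M_∞ decays as ΔM₀·e^(−t/τ) with ΔM₀ = 60400 − 25323 = 35080 kg P.
At t = 59.6 yr, e^(−t/τ) = e^(−1.845) = 0.1580, so ΔM = 5542 kg P and M = 25323 + 5542 = 30865 kg P.

30900 kg P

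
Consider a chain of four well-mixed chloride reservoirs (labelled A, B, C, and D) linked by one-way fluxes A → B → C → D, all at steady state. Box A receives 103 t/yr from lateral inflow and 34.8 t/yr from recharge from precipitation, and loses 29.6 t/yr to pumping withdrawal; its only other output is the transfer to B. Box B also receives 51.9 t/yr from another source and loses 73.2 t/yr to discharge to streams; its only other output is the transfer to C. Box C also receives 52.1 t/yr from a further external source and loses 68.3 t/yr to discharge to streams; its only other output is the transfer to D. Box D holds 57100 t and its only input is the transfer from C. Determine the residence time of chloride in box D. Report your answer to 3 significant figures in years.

808 yr

Box A: F(A→B) = (103 + 34.8) − 29.6 = 108.20 t/yr.
Box B: F(B→C) = (108.20 + 51.9) − 73.2 = 86.900 t/yr.
Box C: F(C→D) = (86.900 + 52.1) − 68.3 = 70.700 t/yr.
Box D throughput = its input = 70.700 t/yr; τ = 57100 / 70.700 = 807.6 yr.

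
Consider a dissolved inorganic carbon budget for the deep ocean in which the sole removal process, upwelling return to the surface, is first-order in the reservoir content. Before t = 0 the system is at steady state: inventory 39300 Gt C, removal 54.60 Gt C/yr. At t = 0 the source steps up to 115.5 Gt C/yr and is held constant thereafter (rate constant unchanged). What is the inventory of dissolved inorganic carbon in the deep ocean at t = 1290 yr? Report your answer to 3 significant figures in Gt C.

τ = M₀/F₀ = 39300/54.60 = 719.8 yr; rate constant k = 1/τ.
New steady state M_∞ = F₁/k = F₁·τ = 115.5 × 719.8 = 83135 Gt C.
M(t) = M_∞ + (M₀ − M_∞)·e^(−t/τ); t/τ = 1290/719.8 = 1.792, so e^(−t/τ) = 0.1666.
M(t) = 83135 − 43830 × 0.1666 = 75832 Gt C.

75800 Gt C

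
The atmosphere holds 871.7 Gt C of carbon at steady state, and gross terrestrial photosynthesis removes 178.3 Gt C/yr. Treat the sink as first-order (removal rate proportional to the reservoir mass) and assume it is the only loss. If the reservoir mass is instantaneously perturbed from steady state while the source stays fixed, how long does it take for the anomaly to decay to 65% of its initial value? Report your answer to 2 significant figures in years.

2.1 yr

For a linear reservoir the anomaly decays as exp(−t/τ) with τ = M/F = 871.7/178.3 = 4.889 yr.
exp(−t/τ) = 0.65 ⇒ t = −τ ln(0.65) = 4.889 × 0.4308 = 2.106 yr.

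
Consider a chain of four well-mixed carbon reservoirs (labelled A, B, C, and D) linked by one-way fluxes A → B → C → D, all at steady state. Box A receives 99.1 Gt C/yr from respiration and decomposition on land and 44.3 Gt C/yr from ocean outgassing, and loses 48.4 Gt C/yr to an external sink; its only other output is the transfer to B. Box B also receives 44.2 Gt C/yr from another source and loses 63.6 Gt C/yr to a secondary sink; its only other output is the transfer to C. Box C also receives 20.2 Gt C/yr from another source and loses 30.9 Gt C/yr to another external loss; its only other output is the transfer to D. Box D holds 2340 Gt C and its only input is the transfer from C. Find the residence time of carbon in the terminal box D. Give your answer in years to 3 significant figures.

Box A: F(A→B) = (99.1 + 44.3) − 48.4 = 95.000 Gt C/yr.
Box B: F(B→C) = (95.000 + 44.2) − 63.6 = 75.600 Gt C/yr.
Box C: F(C→D) = (75.600 + 20.2) − 30.9 = 64.900 Gt C/yr.
Box D throughput = its input = 64.900 Gt C/yr; τ = 2340 / 64.900 = 36.06 yr.

36.1 yr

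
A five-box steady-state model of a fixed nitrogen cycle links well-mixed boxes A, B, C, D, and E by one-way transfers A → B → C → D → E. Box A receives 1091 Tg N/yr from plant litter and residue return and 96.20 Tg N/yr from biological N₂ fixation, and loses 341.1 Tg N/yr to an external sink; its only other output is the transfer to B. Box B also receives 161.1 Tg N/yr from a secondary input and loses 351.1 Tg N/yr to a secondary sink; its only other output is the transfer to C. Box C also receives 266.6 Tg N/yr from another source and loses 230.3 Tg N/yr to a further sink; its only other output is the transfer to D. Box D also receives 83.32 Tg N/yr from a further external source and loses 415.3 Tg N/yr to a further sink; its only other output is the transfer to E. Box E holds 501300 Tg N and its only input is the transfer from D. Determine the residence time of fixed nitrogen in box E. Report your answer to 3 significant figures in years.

1390 yr

Box A: F(A→B) = (1091 + 96.20) − 341.1 = 846.10 Tg N/yr.
Box B: F(B→C) = (846.10 + 161.1) − 351.1 = 656.10 Tg N/yr.
Box C: F(C→D) = (656.10 + 266.6) − 230.3 = 692.40 Tg N/yr.
Box D: F(D→E) = (692.40 + 83.32) − 415.3 = 360.42 Tg N/yr.
Box E throughput = its input = 360.42 Tg N/yr; τ = 501300 / 360.42 = 1391 yr.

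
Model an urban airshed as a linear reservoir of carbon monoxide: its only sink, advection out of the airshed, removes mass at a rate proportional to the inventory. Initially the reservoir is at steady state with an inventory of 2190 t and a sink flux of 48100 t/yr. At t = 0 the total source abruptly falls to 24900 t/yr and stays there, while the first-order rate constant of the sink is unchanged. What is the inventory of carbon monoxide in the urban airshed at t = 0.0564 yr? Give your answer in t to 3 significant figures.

τ = M₀/F₀ = 2190/48100 = 0.04553 yr; rate constant k = 1/τ.
New steady state M_∞ = F₁/k = F₁·τ = 24900 × 0.04553 = 1133.7 t.
M(t) = M_∞ + (M₀ − M_∞)·e^(−t/τ); t/τ = 0.0564/0.04553 = 1.239, so e^(−t/τ) = 0.2897.
M(t) = 1133.7 + 1056 × 0.2897 = 1439.8 t.

1440 t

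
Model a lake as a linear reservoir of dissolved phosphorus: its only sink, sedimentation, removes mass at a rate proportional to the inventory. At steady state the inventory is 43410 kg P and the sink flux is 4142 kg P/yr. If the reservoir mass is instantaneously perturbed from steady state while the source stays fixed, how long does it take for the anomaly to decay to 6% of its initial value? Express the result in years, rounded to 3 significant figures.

29.5 yr

For a linear reservoir the anomaly decays as exp(−t/τ) with τ = M/F = 43410/4142 = 10.48 yr.
exp(−t/τ) = 0.06 ⇒ t = −τ ln(0.06) = 10.48 × 2.813 = 29.49 yr.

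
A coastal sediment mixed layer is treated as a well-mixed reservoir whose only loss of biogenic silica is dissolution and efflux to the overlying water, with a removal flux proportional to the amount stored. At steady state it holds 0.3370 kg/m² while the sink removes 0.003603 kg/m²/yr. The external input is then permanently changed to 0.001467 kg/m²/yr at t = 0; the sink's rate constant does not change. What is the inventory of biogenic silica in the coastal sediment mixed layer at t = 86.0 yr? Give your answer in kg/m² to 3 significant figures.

0.217 kg/m²

The sink rate constant is k = F₀/M₀ = 0.003603/0.3370 = 0.01069 yr⁻¹.
Solving dM/dt = F₁ − kM with M(0) = M₀ gives M(t) = F₁/k + (M₀ − F₁/k)·e^(−kt).
F₁/k = 0.001467/0.01069 = 0.13721 kg/m²; kt = 0.01069 × 86.0 = 0.9195, e^(−kt) = 0.3987.
M(86.0) = 0.13721 + (0.3370 − 0.13721) × 0.3987 = 0.13721 + 0.07966 = 0.21688 kg/m².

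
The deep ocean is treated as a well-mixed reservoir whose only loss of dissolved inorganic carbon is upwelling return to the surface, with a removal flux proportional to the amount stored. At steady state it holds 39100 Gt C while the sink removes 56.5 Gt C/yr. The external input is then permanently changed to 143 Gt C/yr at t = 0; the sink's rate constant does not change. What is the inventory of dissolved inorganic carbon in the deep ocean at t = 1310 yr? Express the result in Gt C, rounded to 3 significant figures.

Residence time τ = M₀/F₀ = 692.0 yr. The eventual steady state is M_∞ = M₀·(F₁/F₀) = 39100 × 143/56.5 = 98961 Gt C.
The anomaly ΔM(t) = M(t) − M_∞ decays as ΔM₀·e^(−t/τ) with ΔM₀ = 39100 − 98961 = −59860 Gt C.
At t = 1310 yr, e^(−t/τ) = e^(−1.893) = 0.1506, so ΔM = −9017 Gt C and M = 98961 − 9017 = 89945 Gt C.

89900 Gt C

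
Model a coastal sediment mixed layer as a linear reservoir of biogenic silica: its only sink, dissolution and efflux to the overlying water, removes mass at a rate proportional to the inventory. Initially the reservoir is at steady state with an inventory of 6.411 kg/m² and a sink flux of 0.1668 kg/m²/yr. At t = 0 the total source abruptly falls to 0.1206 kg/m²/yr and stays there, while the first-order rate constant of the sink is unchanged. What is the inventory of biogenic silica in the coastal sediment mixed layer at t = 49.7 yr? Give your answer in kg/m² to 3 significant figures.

Residence time τ = M₀/F₀ = 38.44 yr. The eventual steady state is M_∞ = M₀·(F₁/F₀) = 6.411 × 0.1206/0.1668 = 4.6353 kg/m².
The anomaly ΔM(t) = M(t) − M_∞ decays as ΔM₀·e^(−t/τ) with ΔM₀ = 6.411 − 4.6353 = 1.776 kg/m².
At t = 49.7 yr, e^(−t/τ) = e^(−1.293) = 0.2744, so ΔM = 0.4873 kg/m² and M = 4.6353 + 0.4873 = 5.1226 kg/m².

5.12 kg/m²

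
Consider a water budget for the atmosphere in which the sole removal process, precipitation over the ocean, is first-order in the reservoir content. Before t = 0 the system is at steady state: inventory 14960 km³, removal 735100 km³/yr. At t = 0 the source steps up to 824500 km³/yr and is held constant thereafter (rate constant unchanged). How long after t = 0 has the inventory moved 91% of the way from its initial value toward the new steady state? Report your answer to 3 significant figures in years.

0.0490 yr

τ = M₀/F₀ = 14960/735100 = 0.02035 yr.
The remaining gap fraction is e^(−t/τ); 91% covered ⇒ e^(−t/τ) = 0.0900.
t = −τ ln(0.0900) = 0.02035 × 2.408 = 0.04900 yr.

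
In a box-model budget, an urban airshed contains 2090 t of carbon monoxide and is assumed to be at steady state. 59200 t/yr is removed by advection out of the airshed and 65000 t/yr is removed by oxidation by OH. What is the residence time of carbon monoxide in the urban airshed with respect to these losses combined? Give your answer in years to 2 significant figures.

Total removal = 59200 + 65000 = 124200 t/yr.
τ = M / ΣF_out = 2090 / 124200 = 0.01683 yr.

0.017 yr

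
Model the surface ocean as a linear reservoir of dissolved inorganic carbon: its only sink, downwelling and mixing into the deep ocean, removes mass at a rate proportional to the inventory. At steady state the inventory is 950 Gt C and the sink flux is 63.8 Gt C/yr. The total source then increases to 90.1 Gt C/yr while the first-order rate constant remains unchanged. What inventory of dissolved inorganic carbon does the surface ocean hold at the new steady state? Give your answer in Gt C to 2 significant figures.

1300 Gt C

Rate constant k = F/M = 63.8 / 950 = 0.06716 yr⁻¹.
At the new steady state, source = k·M_new ⇒ M_new = 90.1 / 0.06716 = 1342 Gt C.
(Equivalently M_new = M × F_new/F_old = 950 × 90.1/63.8.)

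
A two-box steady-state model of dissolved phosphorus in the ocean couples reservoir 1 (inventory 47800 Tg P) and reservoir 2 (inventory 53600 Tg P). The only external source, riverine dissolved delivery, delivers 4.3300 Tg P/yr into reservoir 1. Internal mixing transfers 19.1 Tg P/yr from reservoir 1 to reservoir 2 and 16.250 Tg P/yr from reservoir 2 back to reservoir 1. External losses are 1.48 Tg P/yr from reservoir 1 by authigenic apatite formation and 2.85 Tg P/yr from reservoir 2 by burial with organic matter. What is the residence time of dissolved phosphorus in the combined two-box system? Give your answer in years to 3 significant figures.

For the system as a whole, the A↔B exchange is internal and contributes nothing to the throughput; only the external sinks remove mass.
M_total = 47800 + 53600 = 101400 Tg P.
ΣF_external_out = 1.48 + 2.85 = 4.3300 Tg P/yr.
τ = M_total / ΣF_ext = 101400 / 4.3300 = 23420 yr.

23400 yr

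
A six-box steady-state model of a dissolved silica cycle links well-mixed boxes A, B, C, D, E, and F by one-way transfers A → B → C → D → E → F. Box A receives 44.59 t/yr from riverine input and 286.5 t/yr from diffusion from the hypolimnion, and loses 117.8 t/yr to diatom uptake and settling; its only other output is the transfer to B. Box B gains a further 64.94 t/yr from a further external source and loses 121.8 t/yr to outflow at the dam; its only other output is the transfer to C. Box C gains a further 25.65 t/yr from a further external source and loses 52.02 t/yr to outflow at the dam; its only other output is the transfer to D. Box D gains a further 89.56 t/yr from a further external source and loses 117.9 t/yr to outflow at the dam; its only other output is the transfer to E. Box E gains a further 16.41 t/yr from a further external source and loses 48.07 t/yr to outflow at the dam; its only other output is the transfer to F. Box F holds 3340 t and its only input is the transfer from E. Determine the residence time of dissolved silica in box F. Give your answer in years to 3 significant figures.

Box A: F(A→B) = (44.59 + 286.5) − 117.8 = 213.29 t/yr.
Box B: F(B→C) = (213.29 + 64.94) − 121.8 = 156.43 t/yr.
Box C: F(C→D) = (156.43 + 25.65) − 52.02 = 130.06 t/yr.
Box D: F(D→E) = (130.06 + 89.56) − 117.9 = 101.72 t/yr.
Box E: F(E→F) = (101.72 + 16.41) − 48.07 = 70.060 t/yr.
Box F throughput = its input = 70.060 t/yr; τ = 3340 / 70.060 = 47.67 yr.

47.7 yr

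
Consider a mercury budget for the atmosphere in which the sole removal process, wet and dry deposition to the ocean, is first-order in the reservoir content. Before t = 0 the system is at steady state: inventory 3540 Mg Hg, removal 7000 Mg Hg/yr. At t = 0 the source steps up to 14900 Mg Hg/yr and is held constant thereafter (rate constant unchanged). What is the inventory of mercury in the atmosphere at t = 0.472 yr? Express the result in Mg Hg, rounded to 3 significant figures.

τ = M₀/F₀ = 3540/7000 = 0.5057 yr; rate constant k = 1/τ.
New steady state M_∞ = F₁/k = F₁·τ = 14900 × 0.5057 = 7535.1 Mg Hg.
M(t) = M_∞ + (M₀ − M_∞)·e^(−t/τ); t/τ = 0.472/0.5057 = 0.9333, so e^(−t/τ) = 0.3932.
M(t) = 7535.1 − 3995 × 0.3932 = 5964.1 Mg Hg.

5960 Mg Hg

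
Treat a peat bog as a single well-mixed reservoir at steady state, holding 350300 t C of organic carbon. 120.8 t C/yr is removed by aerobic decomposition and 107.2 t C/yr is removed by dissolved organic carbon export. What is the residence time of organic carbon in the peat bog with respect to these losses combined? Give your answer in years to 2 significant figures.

Total removal = 120.8 + 107.2 = 228.00 t C/yr.
τ = M / ΣF_out = 350300 / 228.00 = 1536 yr.

1500 yr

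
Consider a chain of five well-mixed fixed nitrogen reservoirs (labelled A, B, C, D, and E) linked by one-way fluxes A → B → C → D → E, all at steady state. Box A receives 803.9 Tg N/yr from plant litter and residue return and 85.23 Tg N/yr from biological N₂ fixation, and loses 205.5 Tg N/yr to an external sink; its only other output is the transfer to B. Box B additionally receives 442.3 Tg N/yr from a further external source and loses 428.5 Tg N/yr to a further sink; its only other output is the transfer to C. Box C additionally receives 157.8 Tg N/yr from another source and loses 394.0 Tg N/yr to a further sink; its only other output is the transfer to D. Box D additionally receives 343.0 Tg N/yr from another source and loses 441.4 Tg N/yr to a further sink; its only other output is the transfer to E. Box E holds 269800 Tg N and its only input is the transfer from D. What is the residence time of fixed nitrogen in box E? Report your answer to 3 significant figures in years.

Box A: F(A→B) = (803.9 + 85.23) − 205.5 = 683.63 Tg N/yr.
Box B: F(B→C) = (683.63 + 442.3) − 428.5 = 697.43 Tg N/yr.
Box C: F(C→D) = (697.43 + 157.8) − 394.0 = 461.23 Tg N/yr.
Box D: F(D→E) = (461.23 + 343.0) − 441.4 = 362.83 Tg N/yr.
Box E throughput = its input = 362.83 Tg N/yr; τ = 269800 / 362.83 = 743.6 yr.

744 yr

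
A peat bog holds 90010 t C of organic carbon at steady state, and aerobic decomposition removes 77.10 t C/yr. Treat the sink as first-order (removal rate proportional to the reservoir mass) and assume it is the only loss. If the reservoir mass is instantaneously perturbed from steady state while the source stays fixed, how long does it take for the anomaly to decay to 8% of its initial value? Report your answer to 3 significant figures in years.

2950 yr

For a linear reservoir the anomaly decays as exp(−t/τ) with τ = M/F = 90010/77.10 = 1167 yr.
exp(−t/τ) = 0.08 ⇒ t = −τ ln(0.08) = 1167 × 2.526 = 2949 yr.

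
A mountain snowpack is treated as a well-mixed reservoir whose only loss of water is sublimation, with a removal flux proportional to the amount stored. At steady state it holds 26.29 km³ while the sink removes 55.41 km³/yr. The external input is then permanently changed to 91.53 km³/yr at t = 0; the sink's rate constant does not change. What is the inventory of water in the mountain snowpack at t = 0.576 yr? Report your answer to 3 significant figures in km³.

38.3 km³

The sink rate constant is k = F₀/M₀ = 55.41/26.29 = 2.108 yr⁻¹.
Solving dM/dt = F₁ − kM with M(0) = M₀ gives M(t) = F₁/k + (M₀ − F₁/k)·e^(−kt).
F₁/k = 91.53/2.108 = 43.428 km³; kt = 2.108 × 0.576 = 1.214, e^(−kt) = 0.2970.
M(0.576) = 43.428 + (26.29 − 43.428) × 0.2970 = 43.428 − 5.090 = 38.338 km³.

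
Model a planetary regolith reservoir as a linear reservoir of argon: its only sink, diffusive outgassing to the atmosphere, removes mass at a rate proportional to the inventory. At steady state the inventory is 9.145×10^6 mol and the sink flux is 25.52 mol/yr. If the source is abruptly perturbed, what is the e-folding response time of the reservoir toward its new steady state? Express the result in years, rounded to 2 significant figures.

For a linear reservoir the response time equals the residence time τ = M/F.
τ = 9.145×10^6 / 25.52 = 358300 yr.

360000 yr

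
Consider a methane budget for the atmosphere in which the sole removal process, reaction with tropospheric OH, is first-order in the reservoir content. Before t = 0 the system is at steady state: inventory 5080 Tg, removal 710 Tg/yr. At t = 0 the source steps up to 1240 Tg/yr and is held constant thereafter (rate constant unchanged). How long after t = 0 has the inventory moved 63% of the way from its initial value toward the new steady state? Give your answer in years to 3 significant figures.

τ = M₀/F₀ = 5080/710 = 7.155 yr.
The remaining gap fraction is e^(−t/τ); 63% covered ⇒ e^(−t/τ) = 0.370.
t = −τ ln(0.370) = 7.155 × 0.9943 = 7.114 yr.

7.11 yr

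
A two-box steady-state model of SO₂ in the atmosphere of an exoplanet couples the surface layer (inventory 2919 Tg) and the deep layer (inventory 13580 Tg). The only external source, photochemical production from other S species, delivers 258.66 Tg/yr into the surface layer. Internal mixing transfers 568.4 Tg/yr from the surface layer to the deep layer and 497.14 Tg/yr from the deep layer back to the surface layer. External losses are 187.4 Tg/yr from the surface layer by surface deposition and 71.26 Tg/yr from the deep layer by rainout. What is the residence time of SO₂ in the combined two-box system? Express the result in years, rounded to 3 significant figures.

63.8 yr

Residence time in the combined system uses the total inventory and the total *external* removal — internal exchanges between the two boxes cancel.
M_total = 2919 + 13580 = 16499 Tg.
ΣF_external_out = 187.4 + 71.26 = 258.66 Tg/yr.
τ = M_total / ΣF_ext = 16499 / 258.66 = 63.79 yr.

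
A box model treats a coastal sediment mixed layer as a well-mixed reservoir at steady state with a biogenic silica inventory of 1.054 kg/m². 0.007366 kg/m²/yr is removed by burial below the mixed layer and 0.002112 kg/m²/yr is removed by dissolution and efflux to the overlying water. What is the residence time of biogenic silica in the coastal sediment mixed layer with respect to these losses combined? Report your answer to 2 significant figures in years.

110 yr

Total removal = 0.007366 + 0.002112 = 0.0094780 kg/m²/yr.
τ = M / ΣF_out = 1.054 / 0.0094780 = 111.2 yr.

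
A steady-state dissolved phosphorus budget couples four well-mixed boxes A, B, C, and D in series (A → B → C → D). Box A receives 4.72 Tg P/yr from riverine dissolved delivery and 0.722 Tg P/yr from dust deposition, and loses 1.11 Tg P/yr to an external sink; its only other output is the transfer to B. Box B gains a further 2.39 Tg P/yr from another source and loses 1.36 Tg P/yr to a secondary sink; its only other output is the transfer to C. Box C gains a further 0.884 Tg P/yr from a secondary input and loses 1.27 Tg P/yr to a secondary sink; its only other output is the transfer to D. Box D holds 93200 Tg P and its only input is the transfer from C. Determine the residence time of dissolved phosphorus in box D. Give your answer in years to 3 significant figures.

Box A: F(A→B) = (4.72 + 0.722) − 1.11 = 4.3320 Tg P/yr.
Box B: F(B→C) = (4.3320 + 2.39) − 1.36 = 5.3620 Tg P/yr.
Box C: F(C→D) = (5.3620 + 0.884) − 1.27 = 4.9760 Tg P/yr.
Box D throughput = its input = 4.9760 Tg P/yr; τ = 93200 / 4.9760 = 18730 yr.

18700 yr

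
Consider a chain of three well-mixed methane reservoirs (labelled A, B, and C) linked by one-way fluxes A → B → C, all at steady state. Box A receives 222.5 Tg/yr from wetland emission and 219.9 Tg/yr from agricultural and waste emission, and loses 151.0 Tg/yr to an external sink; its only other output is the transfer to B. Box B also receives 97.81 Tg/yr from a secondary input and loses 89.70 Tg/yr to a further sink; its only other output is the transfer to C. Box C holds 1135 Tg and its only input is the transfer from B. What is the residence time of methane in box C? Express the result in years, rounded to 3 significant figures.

Box A: F(A→B) = (222.5 + 219.9) − 151.0 = 291.40 Tg/yr.
Box B: F(B→C) = (291.40 + 97.81) − 89.70 = 299.51 Tg/yr.
Box C throughput = its input = 299.51 Tg/yr; τ = 1135 / 299.51 = 3.790 yr.

3.79 yr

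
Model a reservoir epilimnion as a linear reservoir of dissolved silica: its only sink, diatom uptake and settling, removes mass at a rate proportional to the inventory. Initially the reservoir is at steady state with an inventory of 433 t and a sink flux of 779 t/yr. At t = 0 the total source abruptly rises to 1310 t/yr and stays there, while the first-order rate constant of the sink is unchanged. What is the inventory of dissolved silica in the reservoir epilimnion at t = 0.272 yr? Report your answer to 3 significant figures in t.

547 t

The sink rate constant is k = F₀/M₀ = 779/433 = 1.799 yr⁻¹.
Solving dM/dt = F₁ − kM with M(0) = M₀ gives M(t) = F₁/k + (M₀ − F₁/k)·e^(−kt).
F₁/k = 1310/1.799 = 728.15 t; kt = 1.799 × 0.272 = 0.4893, e^(−kt) = 0.6130.
M(0.272) = 728.15 + (433 − 728.15) × 0.6130 = 728.15 − 180.9 = 547.22 t.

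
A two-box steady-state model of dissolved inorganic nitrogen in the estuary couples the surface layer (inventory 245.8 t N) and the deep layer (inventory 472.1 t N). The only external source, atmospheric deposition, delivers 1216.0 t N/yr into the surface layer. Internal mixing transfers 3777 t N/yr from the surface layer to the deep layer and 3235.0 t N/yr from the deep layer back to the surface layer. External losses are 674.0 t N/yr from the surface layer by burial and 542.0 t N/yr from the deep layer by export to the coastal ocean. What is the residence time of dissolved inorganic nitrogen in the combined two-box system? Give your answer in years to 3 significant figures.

0.590 yr

Residence time in the combined system uses the total inventory and the total *external* removal — internal exchanges between the two boxes cancel.
M_total = 245.8 + 472.1 = 717.90 t N.
ΣF_external_out = 674.0 + 542.0 = 1216.0 t N/yr.
τ = M_total / ΣF_ext = 717.90 / 1216.0 = 0.5904 yr.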